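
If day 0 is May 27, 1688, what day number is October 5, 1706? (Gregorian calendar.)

6704

May 27, 1688 → May 27, 1689: 365 days.
May 27, 1689 → May 27, 1690: 365 days.
May 27, 1690 → May 27, 1691: 365 days.
May 27, 1691 → May 27, 1692: 366 days (Feb 29, 1692 is in that span).
May 27, 1692 → May 27, 1693: 365 days.
May 27, 1693 → May 27, 1694: 365 days.
May 27, 1694 → May 27, 1695: 365 days.
May 27, 1695 → May 27, 1696: 366 days (Feb 29, 1696 is in that span).
May 27, 1696 → May 27, 1697: 365 days.
May 27, 1697 → May 27, 1698: 365 days.
May 27, 1698 → May 27, 1699: 365 days.
May 27, 1699 → May 27, 1700: 365 days.
May 27, 1700 → May 27, 1701: 365 days.
May 27, 1701 → May 27, 1702: 365 days.
May 27, 1702 → May 27, 1703: 365 days.
May 27, 1703 → May 27, 1704: 366 days (Feb 29, 1704 is in that span).
May 27, 1704 → May 27, 1705: 365 days.
May 27, 1705 → May 27, 1706: 365 days.
May 27, 1706 → Jun 27, 1706: 31 days (May has 31).
Jun 27, 1706 → Jul 27, 1706: 30 days (June has 30).
Jul 27, 1706 → Aug 27, 1706: 31 days (July has 31).
Aug 27, 1706 → Sep 27, 1706: 31 days (August has 31).
Sep 27, 1706 → Oct 5, 1706: 8 days.
Total: 6704 days.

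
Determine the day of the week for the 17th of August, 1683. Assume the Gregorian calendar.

Tuesday

Doomsday rule: the anchor day for the 1600s is Tuesday. For year 83: 83÷12 = 6 r 11, and 11÷4 = 2, so 6+11+2 = 19.
Tuesday + 19 ≡ Sunday — that's 1683's doomsday.
In August the doomsday date is Aug 8.
Aug 17 is 9 days after Aug 8; 9 mod 7 = 2, so Sunday + 2 = Tuesday.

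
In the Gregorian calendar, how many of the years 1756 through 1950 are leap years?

Multiples of 4 in [1756,1950]: 49.
Of those, multiples of 100: 2 (not leap unless ÷400).
Multiples of 400: 0.
Leap years = 49 − 2 + 0 = 47.

47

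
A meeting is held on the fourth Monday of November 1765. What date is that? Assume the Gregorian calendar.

November 25, 1765

November 1, 1765 is a Friday.
The first Monday is therefore November 4 (3 days later).
The fourth Monday is 4 + 3×7 = November 25.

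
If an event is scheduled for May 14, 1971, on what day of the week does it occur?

Doomsday rule: the anchor day for the 1900s is Wednesday. For year 71: 71÷12 = 5 r 11, and 11÷4 = 2, so 5+11+2 = 18.
Wednesday + 18 ≡ Sunday — that's 1971's doomsday.
In May the doomsday date is May 9.
May 14 is 5 days after May 9; 5 mod 7 = 5, so Sunday + 5 = Friday.

Friday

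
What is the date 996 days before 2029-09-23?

−365 (one year) → Sep 23, 2028 (631 left).
−366 (one year; includes Feb 29, 2028) → Sep 23, 2027 (265 left).
−23 → Aug 31, 2027 (end of Aug, 31 days; 242 left).
−31 → Jul 31, 2027 (end of Jul, 31 days; 211 left).
−31 → Jun 30, 2027 (end of Jun, 30 days; 180 left).
−30 → May 31, 2027 (end of May, 31 days; 150 left).
−31 → Apr 30, 2027 (end of Apr, 30 days; 119 left).
−30 → Mar 31, 2027 (end of Mar, 31 days; 89 left).
−31 → Feb 28, 2027 (end of Feb, 28 days; 58 left).
−28 → Jan 31, 2027 (end of Jan, 31 days; 30 left).
−30 → Jan 1, 2027.

January 1, 2027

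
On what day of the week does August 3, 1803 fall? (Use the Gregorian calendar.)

Doomsday rule: the anchor day for the 1800s is Friday. For year 03: 3÷12 = 0 r 3, and 3÷4 = 0, so 0+3+0 = 3.
Friday + 3 ≡ Monday — that's 1803's doomsday.
In August the doomsday date is Aug 8.
Aug 3 is 5 days before Aug 8; 5 mod 7 = 5, so Monday − 5 = Wednesday.

Wednesday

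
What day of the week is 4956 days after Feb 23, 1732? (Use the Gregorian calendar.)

Saturday

Feb 23, 1732 is a Saturday.
4956 mod 7 = 0, so 4956 days after a Saturday is Saturday + 0 = Saturday.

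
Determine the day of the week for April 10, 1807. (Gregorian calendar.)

Doomsday rule: the anchor day for the 1800s is Friday. For year 07: 7÷12 = 0 r 7, and 7÷4 = 1, so 0+7+1 = 8.
Friday + 8 ≡ Saturday — that's 1807's doomsday.
In April the doomsday date is Apr 4.
Apr 10 is 6 days after Apr 4; 6 mod 7 = 6, so Saturday + 6 = Friday.

Friday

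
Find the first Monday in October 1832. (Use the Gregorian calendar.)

October 1, 1832

October 1, 1832 is a Monday.
The first Monday is therefore October 1 (same day).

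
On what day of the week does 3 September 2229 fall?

Doomsday rule: the anchor day for the 2200s is Friday. For year 29: 29÷12 = 2 r 5, and 5÷4 = 1, so 2+5+1 = 8.
Friday + 8 ≡ Saturday — that's 2229's doomsday.
In September the doomsday date is Sep 5.
Sep 3 is 2 days before Sep 5; 2 mod 7 = 2, so Saturday − 2 = Thursday.

Thursday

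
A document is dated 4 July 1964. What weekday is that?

Saturday

January 1, 1964 is a Wednesday.
Jan 1, 1964 → Feb 1, 1964: 31 days (January has 31).
Feb 1, 1964 → Mar 1, 1964: 29 days (February has 29).
Mar 1, 1964 → Apr 1, 1964: 31 days (March has 31).
Apr 1, 1964 → May 1, 1964: 30 days (April has 30).
May 1, 1964 → Jun 1, 1964: 31 days (May has 31).
Jun 1, 1964 → Jul 1, 1964: 30 days (June has 30).
Jul 1, 1964 → Jul 4, 1964: 3 days.
Total: 185 days.
185 mod 7 = 3, so Wednesday + 3 = Saturday.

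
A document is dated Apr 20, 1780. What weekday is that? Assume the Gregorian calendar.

Doomsday rule: the anchor day for the 1700s is Sunday. For year 80: 80÷12 = 6 r 8, and 8÷4 = 2, so 6+8+2 = 16.
Sunday + 16 ≡ Tuesday — that's 1780's doomsday.
In April the doomsday date is Apr 4.
Apr 20 is 16 days after Apr 4; 16 mod 7 = 2, so Tuesday + 2 = Thursday.

Thursday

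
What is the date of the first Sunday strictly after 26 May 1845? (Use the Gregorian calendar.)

June 1, 1845

May 26, 1845 is a Monday.
From Monday to the next Sunday is 6 days.
May 26, 1845 + 6 = Jun 1, 1845.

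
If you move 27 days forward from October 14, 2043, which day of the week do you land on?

First find the weekday of Oct 14, 2043. Doomsday rule: the anchor day for the 2000s is Tuesday. For year 43: 43÷12 = 3 r 7, and 7÷4 = 1, so 3+7+1 = 11.
Tuesday + 11 ≡ Saturday — that's 2043's doomsday.
In October the doomsday date is Oct 10.
Oct 14 is 4 days after Oct 10; 4 mod 7 = 4, so Saturday + 4 = Wednesday.
27 mod 7 = 6, so 27 days after a Wednesday is Wednesday + 6 = Tuesday.

Tuesday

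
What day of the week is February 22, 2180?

Doomsday rule: the anchor day for the 2100s is Sunday. For year 80: 80÷12 = 6 r 8, and 8÷4 = 2, so 6+8+2 = 16.
Sunday + 16 ≡ Tuesday — that's 2180's doomsday.
In February the doomsday date is Feb 29 (2180 is a leap year (divisible by 4)).
Feb 22 is 7 days before Feb 29; 7 mod 7 = 0, so Tuesday − 0 = Tuesday.

Tuesday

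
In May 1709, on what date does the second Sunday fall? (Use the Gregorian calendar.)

May 12, 1709

May 1, 1709 is a Wednesday.
The first Sunday is therefore May 5 (4 days later).
The second Sunday is 5 + 1×7 = May 12.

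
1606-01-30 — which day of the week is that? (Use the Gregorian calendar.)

Monday

Doomsday rule: the anchor day for the 1600s is Tuesday. For year 06: 6÷12 = 0 r 6, and 6÷4 = 1, so 0+6+1 = 7.
Tuesday + 7 ≡ Tuesday — that's 1606's doomsday.
In January the doomsday date is Jan 3 (1606 is not a leap year).
Jan 30 is 27 days after Jan 3; 27 mod 7 = 6, so Tuesday + 6 = Monday.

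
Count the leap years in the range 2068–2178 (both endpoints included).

Multiples of 4 in [2068,2178]: 28.
Of those, multiples of 100: 1 (not leap unless ÷400).
Multiples of 400: 0.
Leap years = 28 − 1 + 0 = 27.

27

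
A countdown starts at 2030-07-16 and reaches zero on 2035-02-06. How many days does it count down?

Jul 16, 2030 → Jul 16, 2031: 365 days.
Jul 16, 2031 → Jul 16, 2032: 366 days (Feb 29, 2032 is in that span).
Jul 16, 2032 → Jul 16, 2033: 365 days.
Jul 16, 2033 → Jul 16, 2034: 365 days.
Jul 16, 2034 → Aug 16, 2034: 31 days (July has 31).
Aug 16, 2034 → Sep 16, 2034: 31 days (August has 31).
Sep 16, 2034 → Oct 16, 2034: 30 days (September has 30).
Oct 16, 2034 → Nov 16, 2034: 31 days (October has 31).
Nov 16, 2034 → Dec 16, 2034: 30 days (November has 30).
Dec 16, 2034 → Jan 16, 2035: 31 days (December has 31).
Jan 16, 2035 → Feb 6, 2035: 21 days.
Total: 1666 days.

1666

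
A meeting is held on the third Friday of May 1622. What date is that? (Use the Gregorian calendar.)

May 20, 1622

May 1, 1622 is a Sunday.
The first Friday is therefore May 6 (5 days later).
The third Friday is 6 + 2×7 = May 20.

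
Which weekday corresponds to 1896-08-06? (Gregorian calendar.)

Thursday

Doomsday rule: the anchor day for the 1800s is Friday. For year 96: 96÷12 = 8 r 0, and 0÷4 = 0, so 8+0+0 = 8.
Friday + 8 ≡ Saturday — that's 1896's doomsday.
In August the doomsday date is Aug 8.
Aug 6 is 2 days before Aug 8; 2 mod 7 = 2, so Saturday − 2 = Thursday.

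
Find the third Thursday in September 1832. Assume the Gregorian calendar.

September 20, 1832

September 1, 1832 is a Saturday.
The first Thursday is therefore September 6 (5 days later).
The third Thursday is 6 + 2×7 = September 20.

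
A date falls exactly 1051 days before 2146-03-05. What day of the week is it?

Mar 5, 2146 is a Saturday.
1051 mod 7 = 1, so 1051 days before a Saturday is Saturday − 1 = Friday.

Friday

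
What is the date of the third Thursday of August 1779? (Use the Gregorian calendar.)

August 1, 1779 is a Sunday.
The first Thursday is therefore August 5 (4 days later).
The third Thursday is 5 + 2×7 = August 19.

August 19, 1779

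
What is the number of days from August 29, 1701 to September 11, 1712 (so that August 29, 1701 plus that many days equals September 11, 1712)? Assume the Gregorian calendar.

4031

Aug 29, 1701 → Aug 29, 1702: 365 days.
Aug 29, 1702 → Aug 29, 1703: 365 days.
Aug 29, 1703 → Aug 29, 1704: 366 days (Feb 29, 1704 is in that span).
Aug 29, 1704 → Aug 29, 1705: 365 days.
Aug 29, 1705 → Aug 29, 1706: 365 days.
Aug 29, 1706 → Aug 29, 1707: 365 days.
Aug 29, 1707 → Aug 29, 1708: 366 days (Feb 29, 1708 is in that span).
Aug 29, 1708 → Aug 29, 1709: 365 days.
Aug 29, 1709 → Aug 29, 1710: 365 days.
Aug 29, 1710 → Aug 29, 1711: 365 days.
Aug 29, 1711 → Sep 29, 1711: 31 days (August has 31).
Sep 29, 1711 → Oct 29, 1711: 30 days (September has 30).
Oct 29, 1711 → Nov 29, 1711: 31 days (October has 31).
Nov 29, 1711 → Dec 29, 1711: 30 days (November has 30).
Dec 29, 1711 → Jan 29, 1712: 31 days (December has 31).
Jan 29, 1712 → Feb 29, 1712: 31 days (January has 31).
Feb 29, 1712 → Mar 29, 1712: 29 days (February has 29).
Mar 29, 1712 → Apr 29, 1712: 31 days (March has 31).
Apr 29, 1712 → May 29, 1712: 30 days (April has 30).
May 29, 1712 → Jun 29, 1712: 31 days (May has 31).
Jun 29, 1712 → Jul 29, 1712: 30 days (June has 30).
Jul 29, 1712 → Aug 29, 1712: 31 days (July has 31).
Aug 29, 1712 → Sep 11, 1712: 13 days.
Total: 4031 days.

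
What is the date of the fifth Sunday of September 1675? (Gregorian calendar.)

September 29, 1675

September 1, 1675 is a Sunday.
The first Sunday is therefore September 1 (same day).
The fifth Sunday is 1 + 4×7 = September 29.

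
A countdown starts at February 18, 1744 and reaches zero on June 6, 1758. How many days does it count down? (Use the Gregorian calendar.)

Feb 18, 1744 → Feb 18, 1745: 366 days (Feb 29, 1744 is in that span).
Feb 18, 1745 → Feb 18, 1746: 365 days.
Feb 18, 1746 → Feb 18, 1747: 365 days.
Feb 18, 1747 → Feb 18, 1748: 365 days.
Feb 18, 1748 → Feb 18, 1749: 366 days (Feb 29, 1748 is in that span).
Feb 18, 1749 → Feb 18, 1750: 365 days.
Feb 18, 1750 → Feb 18, 1751: 365 days.
Feb 18, 1751 → Feb 18, 1752: 365 days.
Feb 18, 1752 → Feb 18, 1753: 366 days (Feb 29, 1752 is in that span).
Feb 18, 1753 → Feb 18, 1754: 365 days.
Feb 18, 1754 → Feb 18, 1755: 365 days.
Feb 18, 1755 → Feb 18, 1756: 365 days.
Feb 18, 1756 → Feb 18, 1757: 366 days (Feb 29, 1756 is in that span).
Feb 18, 1757 → Feb 18, 1758: 365 days.
Feb 18, 1758 → Mar 18, 1758: 28 days (February has 28).
Mar 18, 1758 → Apr 18, 1758: 31 days (March has 31).
Apr 18, 1758 → May 18, 1758: 30 days (April has 30).
May 18, 1758 → Jun 6, 1758: 19 days.
Total: 5222 days.

5222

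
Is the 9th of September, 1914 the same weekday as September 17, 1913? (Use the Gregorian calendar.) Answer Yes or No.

Yes

From Sep 17, 1913 to Sep 9, 1914 is 357 days.
357 mod 7 = 0, so they are the same weekday.
(Sep 17, 1913 is a Wednesday; Sep 9, 1914 is a Wednesday.)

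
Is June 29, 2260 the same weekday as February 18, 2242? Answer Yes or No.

Yes

From Feb 18, 2242 to Jun 29, 2260 is 6706 days.
6706 mod 7 = 0, so they are the same weekday.
(Feb 18, 2242 is a Friday; Jun 29, 2260 is a Friday.)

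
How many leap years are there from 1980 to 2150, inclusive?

Multiples of 4 in [1980,2150]: 43.
Of those, multiples of 100: 2 (not leap unless ÷400).
Multiples of 400: 1.
Leap years = 43 − 2 + 1 = 42.

42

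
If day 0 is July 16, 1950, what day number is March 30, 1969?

Jul 16, 1950 → Jul 16, 1951: 365 days.
Jul 16, 1951 → Jul 16, 1952: 366 days (Feb 29, 1952 is in that span).
Jul 16, 1952 → Jul 16, 1953: 365 days.
Jul 16, 1953 → Jul 16, 1954: 365 days.
Jul 16, 1954 → Jul 16, 1955: 365 days.
Jul 16, 1955 → Jul 16, 1956: 366 days (Feb 29, 1956 is in that span).
Jul 16, 1956 → Jul 16, 1957: 365 days.
Jul 16, 1957 → Jul 16, 1958: 365 days.
Jul 16, 1958 → Jul 16, 1959: 365 days.
Jul 16, 1959 → Jul 16, 1960: 366 days (Feb 29, 1960 is in that span).
Jul 16, 1960 → Jul 16, 1961: 365 days.
Jul 16, 1961 → Jul 16, 1962: 365 days.
Jul 16, 1962 → Jul 16, 1963: 365 days.
Jul 16, 1963 → Jul 16, 1964: 366 days (Feb 29, 1964 is in that span).
Jul 16, 1964 → Jul 16, 1965: 365 days.
Jul 16, 1965 → Jul 16, 1966: 365 days.
Jul 16, 1966 → Jul 16, 1967: 365 days.
Jul 16, 1967 → Jul 16, 1968: 366 days (Feb 29, 1968 is in that span).
Jul 16, 1968 → Aug 16, 1968: 31 days (July has 31).
Aug 16, 1968 → Sep 16, 1968: 31 days (August has 31).
Sep 16, 1968 → Oct 16, 1968: 30 days (September has 30).
Oct 16, 1968 → Nov 16, 1968: 31 days (October has 31).
Nov 16, 1968 → Dec 16, 1968: 30 days (November has 30).
Dec 16, 1968 → Jan 16, 1969: 31 days (December has 31).
Jan 16, 1969 → Feb 16, 1969: 31 days (January has 31).
Feb 16, 1969 → Mar 16, 1969: 28 days (February has 28).
Mar 16, 1969 → Mar 30, 1969: 14 days.
Total: 6832 days.

6832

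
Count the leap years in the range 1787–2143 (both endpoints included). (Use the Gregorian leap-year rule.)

Multiples of 4 in [1787,2143]: 89.
Of those, multiples of 100: 4 (not leap unless ÷400).
Multiples of 400: 1.
Leap years = 89 − 4 + 1 = 86.

86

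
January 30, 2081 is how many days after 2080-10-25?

97

Oct 25, 2080 → Nov 25, 2080: 31 days (October has 31).
Nov 25, 2080 → Dec 25, 2080: 30 days (November has 30).
Dec 25, 2080 → Jan 25, 2081: 31 days (December has 31).
Jan 25, 2081 → Jan 30, 2081: 5 days.
Total: 97 days.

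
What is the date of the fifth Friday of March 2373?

March 30, 2373

March 1, 2373 is a Thursday.
The first Friday is therefore March 2 (1 days later).
The fifth Friday is 2 + 4×7 = March 30.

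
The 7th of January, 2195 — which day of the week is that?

Doomsday rule: the anchor day for the 2100s is Sunday. For year 95: 95÷12 = 7 r 11, and 11÷4 = 2, so 7+11+2 = 20.
Sunday + 20 ≡ Saturday — that's 2195's doomsday.
In January the doomsday date is Jan 3 (2195 is not a leap year).
Jan 7 is 4 days after Jan 3; 4 mod 7 = 4, so Saturday + 4 = Wednesday.

Wednesday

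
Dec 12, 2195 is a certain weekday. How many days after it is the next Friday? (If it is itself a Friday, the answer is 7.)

6

Dec 12, 2195 is a Saturday.
From Saturday to the next Friday is 6 days.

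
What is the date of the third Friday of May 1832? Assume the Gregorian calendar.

May 18, 1832

May 1, 1832 is a Tuesday.
The first Friday is therefore May 4 (3 days later).
The third Friday is 4 + 2×7 = May 18.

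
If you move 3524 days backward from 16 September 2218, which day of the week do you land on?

First find the weekday of Sep 16, 2218. Doomsday rule: the anchor day for the 2200s is Friday. For year 18: 18÷12 = 1 r 6, and 6÷4 = 1, so 1+6+1 = 8.
Friday + 8 ≡ Saturday — that's 2218's doomsday.
In September the doomsday date is Sep 5.
Sep 16 is 11 days after Sep 5; 11 mod 7 = 4, so Saturday + 4 = Wednesday.
3524 mod 7 = 3, so 3524 days before a Wednesday is Wednesday − 3 = Sunday.

Sunday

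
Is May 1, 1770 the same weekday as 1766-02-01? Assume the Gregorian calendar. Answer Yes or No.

No

From Feb 1, 1766 to May 1, 1770 is 1550 days.
1550 mod 7 = 3, so they are different weekdays.
(Feb 1, 1766 is a Saturday; May 1, 1770 is a Tuesday.)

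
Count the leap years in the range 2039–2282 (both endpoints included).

59

Multiples of 4 in [2039,2282]: 61.
Of those, multiples of 100: 2 (not leap unless ÷400).
Multiples of 400: 0.
Leap years = 61 − 2 + 0 = 59.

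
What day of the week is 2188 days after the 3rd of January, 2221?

Jan 3, 2221 is a Wednesday.
2188 mod 7 = 4, so 2188 days after a Wednesday is Wednesday + 4 = Sunday.

Sunday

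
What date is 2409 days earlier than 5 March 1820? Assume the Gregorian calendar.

July 31, 1813

−366 (one year; includes Feb 29, 1820) → Mar 5, 1819 (2043 left).
−365 (one year) → Mar 5, 1818 (1678 left).
−365 (one year) → Mar 5, 1817 (1313 left).
−365 (one year) → Mar 5, 1816 (948 left).
−366 (one year; includes Feb 29, 1816) → Mar 5, 1815 (582 left).
−365 (one year) → Mar 5, 1814 (217 left).
−5 → Feb 28, 1814 (end of Feb, 28 days; 212 left).
−28 → Jan 31, 1814 (end of Jan, 31 days; 184 left).
−31 → Dec 31, 1813 (end of Dec, 31 days; 153 left).
−31 → Nov 30, 1813 (end of Nov, 30 days; 122 left).
−30 → Oct 31, 1813 (end of Oct, 31 days; 92 left).
−31 → Sep 30, 1813 (end of Sep, 30 days; 61 left).
−30 → Aug 31, 1813 (end of Aug, 31 days; 31 left).
−31 → Jul 31, 1813 (end of Jul, 31 days; 0 left).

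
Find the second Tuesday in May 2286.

May 11, 2286

May 1, 2286 is a Saturday.
The first Tuesday is therefore May 4 (3 days later).
The second Tuesday is 4 + 1×7 = May 11.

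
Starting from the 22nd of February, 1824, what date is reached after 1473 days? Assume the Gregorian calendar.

March 5, 1828

+366 (one year; includes Feb 29, 1824) → Feb 22, 1825 (1107 left).
+365 (one year) → Feb 22, 1826 (742 left).
+365 (one year) → Feb 22, 1827 (377 left).
Feb has 28 days: +7 → Mar 1, 1827 (370 left).
Mar has 31 days: +31 → Apr 1, 1827 (339 left).
Apr has 30 days: +30 → May 1, 1827 (309 left).
May has 31 days: +31 → Jun 1, 1827 (278 left).
Jun has 30 days: +30 → Jul 1, 1827 (248 left).
Jul has 31 days: +31 → Aug 1, 1827 (217 left).
Aug has 31 days: +31 → Sep 1, 1827 (186 left).
Sep has 30 days: +30 → Oct 1, 1827 (156 left).
Oct has 31 days: +31 → Nov 1, 1827 (125 left).
Nov has 30 days: +30 → Dec 1, 1827 (95 left).
Dec has 31 days: +31 → Jan 1, 1828 (64 left).
Jan has 31 days: +31 → Feb 1, 1828 (33 left).
Feb has 29 days: +29 → Mar 1, 1828 (4 left).
+4 → Mar 5, 1828.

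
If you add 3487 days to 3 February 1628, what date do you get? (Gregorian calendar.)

August 21, 1637

+366 (one year; includes Feb 29, 1628) → Feb 3, 1629 (3121 left).
+365 (one year) → Feb 3, 1630 (2756 left).
+365 (one year) → Feb 3, 1631 (2391 left).
+365 (one year) → Feb 3, 1632 (2026 left).
+366 (one year; includes Feb 29, 1632) → Feb 3, 1633 (1660 left).
+365 (one year) → Feb 3, 1634 (1295 left).
+365 (one year) → Feb 3, 1635 (930 left).
+365 (one year) → Feb 3, 1636 (565 left).
+366 (one year; includes Feb 29, 1636) → Feb 3, 1637 (199 left).
Feb has 28 days: +26 → Mar 1, 1637 (173 left).
Mar has 31 days: +31 → Apr 1, 1637 (142 left).
Apr has 30 days: +30 → May 1, 1637 (112 left).
May has 31 days: +31 → Jun 1, 1637 (81 left).
Jun has 30 days: +30 → Jul 1, 1637 (51 left).
Jul has 31 days: +31 → Aug 1, 1637 (20 left).
+20 → Aug 21, 1637.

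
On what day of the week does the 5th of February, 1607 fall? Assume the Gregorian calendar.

Doomsday rule: the anchor day for the 1600s is Tuesday. For year 07: 7÷12 = 0 r 7, and 7÷4 = 1, so 0+7+1 = 8.
Tuesday + 8 ≡ Wednesday — that's 1607's doomsday.
In February the doomsday date is Feb 28 (1607 is not a leap year).
Feb 5 is 23 days before Feb 28; 23 mod 7 = 2, so Wednesday − 2 = Monday.

Monday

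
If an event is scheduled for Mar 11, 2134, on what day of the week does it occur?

Thursday

Doomsday rule: the anchor day for the 2100s is Sunday. For year 34: 34÷12 = 2 r 10, and 10÷4 = 2, so 2+10+2 = 14.
Sunday + 14 ≡ Sunday — that's 2134's doomsday.
In March the doomsday date is Mar 14.
Mar 11 is 3 days before Mar 14; 3 mod 7 = 3, so Sunday − 3 = Thursday.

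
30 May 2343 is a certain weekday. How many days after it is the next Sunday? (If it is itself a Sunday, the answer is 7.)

May 30, 2343 is a Sunday.
From Sunday to the next Sunday is 7 days.

7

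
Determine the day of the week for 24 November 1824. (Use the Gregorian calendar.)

Wednesday

Doomsday rule: the anchor day for the 1800s is Friday. For year 24: 24÷12 = 2 r 0, and 0÷4 = 0, so 2+0+0 = 2.
Friday + 2 ≡ Sunday — that's 1824's doomsday.
In November the doomsday date is Nov 7.
Nov 24 is 17 days after Nov 7; 17 mod 7 = 3, so Sunday + 3 = Wednesday.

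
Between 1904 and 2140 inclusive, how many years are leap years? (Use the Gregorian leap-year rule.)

Multiples of 4 in [1904,2140]: 60.
Of those, multiples of 100: 2 (not leap unless ÷400).
Multiples of 400: 1.
Leap years = 60 − 2 + 1 = 59.

59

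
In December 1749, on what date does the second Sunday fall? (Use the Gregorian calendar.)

December 1, 1749 is a Monday.
The first Sunday is therefore December 7 (6 days later).
The second Sunday is 7 + 1×7 = December 14.

December 14, 1749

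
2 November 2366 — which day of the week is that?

Doomsday rule: the anchor day for the 2300s is Wednesday. For year 66: 66÷12 = 5 r 6, and 6÷4 = 1, so 5+6+1 = 12.
Wednesday + 12 ≡ Monday — that's 2366's doomsday.
In November the doomsday date is Nov 7.
Nov 2 is 5 days before Nov 7; 5 mod 7 = 5, so Monday − 5 = Wednesday.

Wednesday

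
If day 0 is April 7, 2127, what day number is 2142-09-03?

Apr 7, 2127 → Apr 7, 2128: 366 days (Feb 29, 2128 is in that span).
Apr 7, 2128 → Apr 7, 2129: 365 days.
Apr 7, 2129 → Apr 7, 2130: 365 days.
Apr 7, 2130 → Apr 7, 2131: 365 days.
Apr 7, 2131 → Apr 7, 2132: 366 days (Feb 29, 2132 is in that span).
Apr 7, 2132 → Apr 7, 2133: 365 days.
Apr 7, 2133 → Apr 7, 2134: 365 days.
Apr 7, 2134 → Apr 7, 2135: 365 days.
Apr 7, 2135 → Apr 7, 2136: 366 days (Feb 29, 2136 is in that span).
Apr 7, 2136 → Apr 7, 2137: 365 days.
Apr 7, 2137 → Apr 7, 2138: 365 days.
Apr 7, 2138 → Apr 7, 2139: 365 days.
Apr 7, 2139 → Apr 7, 2140: 366 days (Feb 29, 2140 is in that span).
Apr 7, 2140 → Apr 7, 2141: 365 days.
Apr 7, 2141 → Apr 7, 2142: 365 days.
Apr 7, 2142 → May 7, 2142: 30 days (April has 30).
May 7, 2142 → Jun 7, 2142: 31 days (May has 31).
Jun 7, 2142 → Jul 7, 2142: 30 days (June has 30).
Jul 7, 2142 → Aug 7, 2142: 31 days (July has 31).
Aug 7, 2142 → Sep 3, 2142: 27 days.
Total: 5628 days.

5628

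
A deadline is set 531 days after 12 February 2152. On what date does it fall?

July 27, 2153

+366 (one year; includes Feb 29, 2152) → Feb 12, 2153 (165 left).
Feb has 28 days: +17 → Mar 1, 2153 (148 left).
Mar has 31 days: +31 → Apr 1, 2153 (117 left).
Apr has 30 days: +30 → May 1, 2153 (87 left).
May has 31 days: +31 → Jun 1, 2153 (56 left).
Jun has 30 days: +30 → Jul 1, 2153 (26 left).
+26 → Jul 27, 2153.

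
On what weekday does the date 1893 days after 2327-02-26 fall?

Tuesday

First find the weekday of Feb 26, 2327. Doomsday rule: the anchor day for the 2300s is Wednesday. For year 27: 27÷12 = 2 r 3, and 3÷4 = 0, so 2+3+0 = 5.
Wednesday + 5 ≡ Monday — that's 2327's doomsday.
In February the doomsday date is Feb 28 (2327 is not a leap year).
Feb 26 is 2 days before Feb 28; 2 mod 7 = 2, so Monday − 2 = Saturday.
1893 mod 7 = 3, so 1893 days after a Saturday is Saturday + 3 = Tuesday.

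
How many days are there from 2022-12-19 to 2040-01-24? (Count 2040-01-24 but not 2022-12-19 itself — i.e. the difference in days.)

Dec 19, 2022 → Dec 19, 2023: 365 days.
Dec 19, 2023 → Dec 19, 2024: 366 days (Feb 29, 2024 is in that span).
Dec 19, 2024 → Dec 19, 2025: 365 days.
Dec 19, 2025 → Dec 19, 2026: 365 days.
Dec 19, 2026 → Dec 19, 2027: 365 days.
Dec 19, 2027 → Dec 19, 2028: 366 days (Feb 29, 2028 is in that span).
Dec 19, 2028 → Dec 19, 2029: 365 days.
Dec 19, 2029 → Dec 19, 2030: 365 days.
Dec 19, 2030 → Dec 19, 2031: 365 days.
Dec 19, 2031 → Dec 19, 2032: 366 days (Feb 29, 2032 is in that span).
Dec 19, 2032 → Dec 19, 2033: 365 days.
Dec 19, 2033 → Dec 19, 2034: 365 days.
Dec 19, 2034 → Dec 19, 2035: 365 days.
Dec 19, 2035 → Dec 19, 2036: 366 days (Feb 29, 2036 is in that span).
Dec 19, 2036 → Dec 19, 2037: 365 days.
Dec 19, 2037 → Dec 19, 2038: 365 days.
Dec 19, 2038 → Dec 19, 2039: 365 days.
Dec 19, 2039 → Jan 19, 2040: 31 days (December has 31).
Jan 19, 2040 → Jan 24, 2040: 5 days.
Total: 6245 days.

6245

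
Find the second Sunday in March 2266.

March 1, 2266 is a Thursday.
The first Sunday is therefore March 4 (3 days later).
The second Sunday is 4 + 1×7 = March 11.

March 11, 2266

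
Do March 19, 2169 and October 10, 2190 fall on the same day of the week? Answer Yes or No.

From Mar 19, 2169 to Oct 10, 2190 is 7875 days.
7875 mod 7 = 0, so they are the same weekday.
(Mar 19, 2169 is a Sunday; Oct 10, 2190 is a Sunday.)

Yes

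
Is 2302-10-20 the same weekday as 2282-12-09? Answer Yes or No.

From Dec 9, 2282 to Oct 20, 2302 is 7254 days.
7254 mod 7 = 2, so they are different weekdays.
(Dec 9, 2282 is a Saturday; Oct 20, 2302 is a Monday.)

No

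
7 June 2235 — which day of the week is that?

Sunday

Doomsday rule: the anchor day for the 2200s is Friday. For year 35: 35÷12 = 2 r 11, and 11÷4 = 2, so 2+11+2 = 15.
Friday + 15 ≡ Saturday — that's 2235's doomsday.
In June the doomsday date is Jun 6.
Jun 7 is 1 day after Jun 6; 1 mod 7 = 1, so Saturday + 1 = Sunday.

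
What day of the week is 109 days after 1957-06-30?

Thursday

Jun 30, 1957 is a Sunday.
109 mod 7 = 4, so 109 days after a Sunday is Sunday + 4 = Thursday.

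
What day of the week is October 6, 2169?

January 1, 2169 is a Sunday.
Jan 1, 2169 → Feb 1, 2169: 31 days (January has 31).
Feb 1, 2169 → Mar 1, 2169: 28 days (February has 28).
Mar 1, 2169 → Apr 1, 2169: 31 days (March has 31).
Apr 1, 2169 → May 1, 2169: 30 days (April has 30).
May 1, 2169 → Jun 1, 2169: 31 days (May has 31).
Jun 1, 2169 → Jul 1, 2169: 30 days (June has 30).
Jul 1, 2169 → Aug 1, 2169: 31 days (July has 31).
Aug 1, 2169 → Sep 1, 2169: 31 days (August has 31).
Sep 1, 2169 → Oct 1, 2169: 30 days (September has 30).
Oct 1, 2169 → Oct 6, 2169: 5 days.
Total: 278 days.
278 mod 7 = 5, so Sunday + 5 = Friday.

Friday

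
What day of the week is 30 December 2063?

Sunday

Doomsday rule: the anchor day for the 2000s is Tuesday. For year 63: 63÷12 = 5 r 3, and 3÷4 = 0, so 5+3+0 = 8.
Tuesday + 8 ≡ Wednesday — that's 2063's doomsday.
In December the doomsday date is Dec 12.
Dec 30 is 18 days after Dec 12; 18 mod 7 = 4, so Wednesday + 4 = Sunday.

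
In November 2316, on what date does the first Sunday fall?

November 1, 2316 is a Wednesday.
The first Sunday is therefore November 5 (4 days later).

November 5, 2316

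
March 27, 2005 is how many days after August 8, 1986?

6806

Aug 8, 1986 → Aug 8, 1987: 365 days.
Aug 8, 1987 → Aug 8, 1988: 366 days (Feb 29, 1988 is in that span).
Aug 8, 1988 → Aug 8, 1989: 365 days.
Aug 8, 1989 → Aug 8, 1990: 365 days.
Aug 8, 1990 → Aug 8, 1991: 365 days.
Aug 8, 1991 → Aug 8, 1992: 366 days (Feb 29, 1992 is in that span).
Aug 8, 1992 → Aug 8, 1993: 365 days.
Aug 8, 1993 → Aug 8, 1994: 365 days.
Aug 8, 1994 → Aug 8, 1995: 365 days.
Aug 8, 1995 → Aug 8, 1996: 366 days (Feb 29, 1996 is in that span).
Aug 8, 1996 → Aug 8, 1997: 365 days.
Aug 8, 1997 → Aug 8, 1998: 365 days.
Aug 8, 1998 → Aug 8, 1999: 365 days.
Aug 8, 1999 → Aug 8, 2000: 366 days (Feb 29, 2000 is in that span).
Aug 8, 2000 → Aug 8, 2001: 365 days.
Aug 8, 2001 → Aug 8, 2002: 365 days.
Aug 8, 2002 → Aug 8, 2003: 365 days.
Aug 8, 2003 → Aug 8, 2004: 366 days (Feb 29, 2004 is in that span).
Aug 8, 2004 → Sep 8, 2004: 31 days (August has 31).
Sep 8, 2004 → Oct 8, 2004: 30 days (September has 30).
Oct 8, 2004 → Nov 8, 2004: 31 days (October has 31).
Nov 8, 2004 → Dec 8, 2004: 30 days (November has 30).
Dec 8, 2004 → Jan 8, 2005: 31 days (December has 31).
Jan 8, 2005 → Feb 8, 2005: 31 days (January has 31).
Feb 8, 2005 → Mar 8, 2005: 28 days (February has 28).
Mar 8, 2005 → Mar 27, 2005: 19 days.
Total: 6806 days.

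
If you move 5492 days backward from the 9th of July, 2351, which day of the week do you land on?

Thursday

Jul 9, 2351 is a Monday.
5492 mod 7 = 4, so 5492 days before a Monday is Monday − 4 = Thursday.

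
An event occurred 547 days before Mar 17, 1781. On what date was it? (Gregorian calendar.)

−365 (one year) → Mar 17, 1780 (182 left).
−17 → Feb 29, 1780 (end of Feb, 29 days; 165 left).
−29 → Jan 31, 1780 (end of Jan, 31 days; 136 left).
−31 → Dec 31, 1779 (end of Dec, 31 days; 105 left).
−31 → Nov 30, 1779 (end of Nov, 30 days; 74 left).
−30 → Oct 31, 1779 (end of Oct, 31 days; 44 left).
−31 → Sep 30, 1779 (end of Sep, 30 days; 13 left).
−13 → Sep 17, 1779.

September 17, 1779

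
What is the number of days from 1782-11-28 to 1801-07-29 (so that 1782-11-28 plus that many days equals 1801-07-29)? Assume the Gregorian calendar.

Nov 28, 1782 → Nov 28, 1783: 365 days.
Nov 28, 1783 → Nov 28, 1784: 366 days (Feb 29, 1784 is in that span).
Nov 28, 1784 → Nov 28, 1785: 365 days.
Nov 28, 1785 → Nov 28, 1786: 365 days.
Nov 28, 1786 → Nov 28, 1787: 365 days.
Nov 28, 1787 → Nov 28, 1788: 366 days (Feb 29, 1788 is in that span).
Nov 28, 1788 → Nov 28, 1789: 365 days.
Nov 28, 1789 → Nov 28, 1790: 365 days.
Nov 28, 1790 → Nov 28, 1791: 365 days.
Nov 28, 1791 → Nov 28, 1792: 366 days (Feb 29, 1792 is in that span).
Nov 28, 1792 → Nov 28, 1793: 365 days.
Nov 28, 1793 → Nov 28, 1794: 365 days.
Nov 28, 1794 → Nov 28, 1795: 365 days.
Nov 28, 1795 → Nov 28, 1796: 366 days (Feb 29, 1796 is in that span).
Nov 28, 1796 → Nov 28, 1797: 365 days.
Nov 28, 1797 → Nov 28, 1798: 365 days.
Nov 28, 1798 → Nov 28, 1799: 365 days.
Nov 28, 1799 → Nov 28, 1800: 365 days.
Nov 28, 1800 → Dec 28, 1800: 30 days (November has 30).
Dec 28, 1800 → Jan 28, 1801: 31 days (December has 31).
Jan 28, 1801 → Feb 28, 1801: 31 days (January has 31).
Feb 28, 1801 → Mar 28, 1801: 28 days (February has 28).
Mar 28, 1801 → Apr 28, 1801: 31 days (March has 31).
Apr 28, 1801 → May 28, 1801: 30 days (April has 30).
May 28, 1801 → Jun 28, 1801: 31 days (May has 31).
Jun 28, 1801 → Jul 28, 1801: 30 days (June has 30).
Jul 28, 1801 → Jul 29, 1801: 1 days.
Total: 6817 days.

6817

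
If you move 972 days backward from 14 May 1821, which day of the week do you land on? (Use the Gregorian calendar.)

May 14, 1821 is a Monday.
972 mod 7 = 6, so 972 days before a Monday is Monday − 6 = Tuesday.

Tuesday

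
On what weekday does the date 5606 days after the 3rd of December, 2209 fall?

Saturday

First find the weekday of Dec 3, 2209. Doomsday rule: the anchor day for the 2200s is Friday. For year 09: 9÷12 = 0 r 9, and 9÷4 = 2, so 0+9+2 = 11.
Friday + 11 ≡ Tuesday — that's 2209's doomsday.
In December the doomsday date is Dec 12.
Dec 3 is 9 days before Dec 12; 9 mod 7 = 2, so Tuesday − 2 = Sunday.
5606 mod 7 = 6, so 5606 days after a Sunday is Sunday + 6 = Saturday.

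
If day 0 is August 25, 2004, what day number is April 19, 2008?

1333

Aug 25, 2004 → Aug 25, 2005: 365 days.
Aug 25, 2005 → Aug 25, 2006: 365 days.
Aug 25, 2006 → Aug 25, 2007: 365 days.
Aug 25, 2007 → Sep 25, 2007: 31 days (August has 31).
Sep 25, 2007 → Oct 25, 2007: 30 days (September has 30).
Oct 25, 2007 → Nov 25, 2007: 31 days (October has 31).
Nov 25, 2007 → Dec 25, 2007: 30 days (November has 30).
Dec 25, 2007 → Jan 25, 2008: 31 days (December has 31).
Jan 25, 2008 → Feb 25, 2008: 31 days (January has 31).
Feb 25, 2008 → Mar 25, 2008: 29 days (February has 29).
Mar 25, 2008 → Apr 19, 2008: 25 days.
Total: 1333 days.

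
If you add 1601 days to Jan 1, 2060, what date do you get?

+366 (one year; includes Feb 29, 2060) → Jan 1, 2061 (1235 left).
+365 (one year) → Jan 1, 2062 (870 left).
+365 (one year) → Jan 1, 2063 (505 left).
+365 (one year) → Jan 1, 2064 (140 left).
Jan has 31 days: +31 → Feb 1, 2064 (109 left).
Feb has 29 days: +29 → Mar 1, 2064 (80 left).
Mar has 31 days: +31 → Apr 1, 2064 (49 left).
Apr has 30 days: +30 → May 1, 2064 (19 left).
+19 → May 20, 2064.

May 20, 2064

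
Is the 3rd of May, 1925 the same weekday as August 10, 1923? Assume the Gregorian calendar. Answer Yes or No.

From Aug 10, 1923 to May 3, 1925 is 632 days.
632 mod 7 = 2, so they are different weekdays.
(Aug 10, 1923 is a Friday; May 3, 1925 is a Sunday.)

No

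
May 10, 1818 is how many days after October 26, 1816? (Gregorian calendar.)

561

Oct 26, 1816 → Oct 26, 1817: 365 days.
Oct 26, 1817 → Nov 26, 1817: 31 days (October has 31).
Nov 26, 1817 → Dec 26, 1817: 30 days (November has 30).
Dec 26, 1817 → Jan 26, 1818: 31 days (December has 31).
Jan 26, 1818 → Feb 26, 1818: 31 days (January has 31).
Feb 26, 1818 → Mar 26, 1818: 28 days (February has 28).
Mar 26, 1818 → Apr 26, 1818: 31 days (March has 31).
Apr 26, 1818 → May 10, 1818: 14 days.
Total: 561 days.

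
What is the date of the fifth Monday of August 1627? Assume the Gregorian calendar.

August 30, 1627

August 1, 1627 is a Sunday.
The first Monday is therefore August 2 (1 days later).
The fifth Monday is 2 + 4×7 = August 30.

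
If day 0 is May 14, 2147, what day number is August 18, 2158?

May 14, 2147 → May 14, 2148: 366 days (Feb 29, 2148 is in that span).
May 14, 2148 → May 14, 2149: 365 days.
May 14, 2149 → May 14, 2150: 365 days.
May 14, 2150 → May 14, 2151: 365 days.
May 14, 2151 → May 14, 2152: 366 days (Feb 29, 2152 is in that span).
May 14, 2152 → May 14, 2153: 365 days.
May 14, 2153 → May 14, 2154: 365 days.
May 14, 2154 → May 14, 2155: 365 days.
May 14, 2155 → May 14, 2156: 366 days (Feb 29, 2156 is in that span).
May 14, 2156 → May 14, 2157: 365 days.
May 14, 2157 → May 14, 2158: 365 days.
May 14, 2158 → Jun 14, 2158: 31 days (May has 31).
Jun 14, 2158 → Jul 14, 2158: 30 days (June has 30).
Jul 14, 2158 → Aug 14, 2158: 31 days (July has 31).
Aug 14, 2158 → Aug 18, 2158: 4 days.
Total: 4114 days.

4114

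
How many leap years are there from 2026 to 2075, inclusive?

Multiples of 4 in [2026,2075]: 12.
Of those, multiples of 100: 0 (not leap unless ÷400).
Multiples of 400: 0.
Leap years = 12 − 0 + 0 = 12.

12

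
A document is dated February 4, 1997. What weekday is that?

Tuesday

Doomsday rule: the anchor day for the 1900s is Wednesday. For year 97: 97÷12 = 8 r 1, and 1÷4 = 0, so 8+1+0 = 9.
Wednesday + 9 ≡ Friday — that's 1997's doomsday.
In February the doomsday date is Feb 28 (1997 is not a leap year).
Feb 4 is 24 days before Feb 28; 24 mod 7 = 3, so Friday − 3 = Tuesday.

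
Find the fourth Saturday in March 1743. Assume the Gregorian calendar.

March 23, 1743

March 1, 1743 is a Friday.
The first Saturday is therefore March 2 (1 days later).
The fourth Saturday is 2 + 3×7 = March 23.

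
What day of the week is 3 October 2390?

Doomsday rule: the anchor day for the 2300s is Wednesday. For year 90: 90÷12 = 7 r 6, and 6÷4 = 1, so 7+6+1 = 14.
Wednesday + 14 ≡ Wednesday — that's 2390's doomsday.
In October the doomsday date is Oct 10.
Oct 3 is 7 days before Oct 10; 7 mod 7 = 0, so Wednesday − 0 = Wednesday.

Wednesday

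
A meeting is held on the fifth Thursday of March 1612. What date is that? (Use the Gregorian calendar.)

March 1, 1612 is a Thursday.
The first Thursday is therefore March 1 (same day).
The fifth Thursday is 1 + 4×7 = March 29.

March 29, 1612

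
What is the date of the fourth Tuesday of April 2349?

April 1, 2349 is a Friday.
The first Tuesday is therefore April 5 (4 days later).
The fourth Tuesday is 5 + 3×7 = April 26.

April 26, 2349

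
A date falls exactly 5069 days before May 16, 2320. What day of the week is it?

Saturday

May 16, 2320 is a Sunday.
5069 mod 7 = 1, so 5069 days before a Sunday is Sunday − 1 = Saturday.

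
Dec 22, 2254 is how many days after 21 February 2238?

6148

Feb 21, 2238 → Feb 21, 2239: 365 days.
Feb 21, 2239 → Feb 21, 2240: 365 days.
Feb 21, 2240 → Feb 21, 2241: 366 days (Feb 29, 2240 is in that span).
Feb 21, 2241 → Feb 21, 2242: 365 days.
Feb 21, 2242 → Feb 21, 2243: 365 days.
Feb 21, 2243 → Feb 21, 2244: 365 days.
Feb 21, 2244 → Feb 21, 2245: 366 days (Feb 29, 2244 is in that span).
Feb 21, 2245 → Feb 21, 2246: 365 days.
Feb 21, 2246 → Feb 21, 2247: 365 days.
Feb 21, 2247 → Feb 21, 2248: 365 days.
Feb 21, 2248 → Feb 21, 2249: 366 days (Feb 29, 2248 is in that span).
Feb 21, 2249 → Feb 21, 2250: 365 days.
Feb 21, 2250 → Feb 21, 2251: 365 days.
Feb 21, 2251 → Feb 21, 2252: 365 days.
Feb 21, 2252 → Feb 21, 2253: 366 days (Feb 29, 2252 is in that span).
Feb 21, 2253 → Feb 21, 2254: 365 days.
Feb 21, 2254 → Mar 21, 2254: 28 days (February has 28).
Mar 21, 2254 → Apr 21, 2254: 31 days (March has 31).
Apr 21, 2254 → May 21, 2254: 30 days (April has 30).
May 21, 2254 → Jun 21, 2254: 31 days (May has 31).
Jun 21, 2254 → Jul 21, 2254: 30 days (June has 30).
Jul 21, 2254 → Aug 21, 2254: 31 days (July has 31).
Aug 21, 2254 → Sep 21, 2254: 31 days (August has 31).
Sep 21, 2254 → Oct 21, 2254: 30 days (September has 30).
Oct 21, 2254 → Nov 21, 2254: 31 days (October has 31).
Nov 21, 2254 → Dec 21, 2254: 30 days (November has 30).
Dec 21, 2254 → Dec 22, 2254: 1 days.
Total: 6148 days.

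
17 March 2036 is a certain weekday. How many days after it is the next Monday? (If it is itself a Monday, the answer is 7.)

7

Mar 17, 2036 is a Monday.
From Monday to the next Monday is 7 days.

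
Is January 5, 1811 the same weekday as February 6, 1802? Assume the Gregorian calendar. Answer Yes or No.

From Feb 6, 1802 to Jan 5, 1811 is 3255 days.
3255 mod 7 = 0, so they are the same weekday.
(Feb 6, 1802 is a Saturday; Jan 5, 1811 is a Saturday.)

Yes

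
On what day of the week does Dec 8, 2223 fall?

Doomsday rule: the anchor day for the 2200s is Friday. For year 23: 23÷12 = 1 r 11, and 11÷4 = 2, so 1+11+2 = 14.
Friday + 14 ≡ Friday — that's 2223's doomsday.
In December the doomsday date is Dec 12.
Dec 8 is 4 days before Dec 12; 4 mod 7 = 4, so Friday − 4 = Monday.

Monday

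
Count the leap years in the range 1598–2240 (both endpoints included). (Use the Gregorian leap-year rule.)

Multiples of 4 in [1598,2240]: 161.
Of those, multiples of 100: 7 (not leap unless ÷400).
Multiples of 400: 2.
Leap years = 161 − 7 + 2 = 156.

156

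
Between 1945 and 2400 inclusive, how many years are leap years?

111

Multiples of 4 in [1945,2400]: 114.
Of those, multiples of 100: 5 (not leap unless ÷400).
Multiples of 400: 2.
Leap years = 114 − 5 + 2 = 111.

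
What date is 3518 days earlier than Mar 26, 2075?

−365 (one year) → Mar 26, 2074 (3153 left).
−365 (one year) → Mar 26, 2073 (2788 left).
−365 (one year) → Mar 26, 2072 (2423 left).
−366 (one year; includes Feb 29, 2072) → Mar 26, 2071 (2057 left).
−365 (one year) → Mar 26, 2070 (1692 left).
−365 (one year) → Mar 26, 2069 (1327 left).
−365 (one year) → Mar 26, 2068 (962 left).
−366 (one year; includes Feb 29, 2068) → Mar 26, 2067 (596 left).
−365 (one year) → Mar 26, 2066 (231 left).
−26 → Feb 28, 2066 (end of Feb, 28 days; 205 left).
−28 → Jan 31, 2066 (end of Jan, 31 days; 177 left).
−31 → Dec 31, 2065 (end of Dec, 31 days; 146 left).
−31 → Nov 30, 2065 (end of Nov, 30 days; 115 left).
−30 → Oct 31, 2065 (end of Oct, 31 days; 85 left).
−31 → Sep 30, 2065 (end of Sep, 30 days; 54 left).
−30 → Aug 31, 2065 (end of Aug, 31 days; 24 left).
−24 → Aug 7, 2065.

August 7, 2065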